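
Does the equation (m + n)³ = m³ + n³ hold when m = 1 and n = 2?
Substituting m = 1, n = 2:

LHS = (1 + 2)³ = 27
RHS = 1³ + 2³ = 9

LHS ≠ RHS, so the equation does not hold at this point.

Answer: Fails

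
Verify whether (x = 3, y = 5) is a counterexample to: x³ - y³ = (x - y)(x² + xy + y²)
Substituting x = 3, y = 5:
LHS = 3³ - 5³ = -98
RHS = (3 - 5)(3² + 3·5 + 5²) = -98

The sides agree, so this pair does not disprove the claim.

Answer: No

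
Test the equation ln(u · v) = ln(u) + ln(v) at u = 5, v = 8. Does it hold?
Substituting u = 5, v = 8:

LHS = ln(5 · 8) = ln(40) ≈ 3.689
RHS = ln(5) + ln(8) ≈ 3.689

LHS = RHS, so the equation holds at this point.

Answer: Holds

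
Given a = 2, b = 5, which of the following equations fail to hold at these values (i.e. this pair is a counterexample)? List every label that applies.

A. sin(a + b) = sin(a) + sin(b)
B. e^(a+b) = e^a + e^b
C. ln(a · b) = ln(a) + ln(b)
A, B

Evaluating each claim at the given values:
A. LHS = sin(7) ≈ 0.657, RHS = sin(5) + sin(2) ≈ -0.04963 → fails here (LHS ≠ RHS)
B. LHS = e^7 ≈ 1097, RHS = e^2 + e^5 ≈ 155.8 → fails here (LHS ≠ RHS)
C. LHS = ln(10) ≈ 2.303, RHS = ln(2) + ln(5) ≈ 2.303 → holds here (LHS = RHS)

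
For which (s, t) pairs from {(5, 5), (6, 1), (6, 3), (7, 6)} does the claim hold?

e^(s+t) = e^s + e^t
None

Testing each pair:
(5, 5): LHS = e^10 ≈ 22026.5, RHS = 2·e^5 ≈ 296.8 → fails
(6, 1): LHS = e^7 ≈ 1097, RHS = e + e^6 ≈ 406.1 → fails
(6, 3): LHS = e^9 ≈ 8103, RHS = e^3 + e^6 ≈ 423.5 → fails
(7, 6): LHS = e^13 ≈ 442413.4, RHS = e^6 + e^7 ≈ 1500 → fails

No pair satisfies the claim.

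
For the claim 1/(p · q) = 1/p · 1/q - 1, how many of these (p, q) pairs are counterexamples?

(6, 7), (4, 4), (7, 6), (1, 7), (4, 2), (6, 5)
6

Testing each pair:
(6, 7): LHS = 1/42, RHS = -41/42 → counterexample
(4, 4): LHS = 1/16, RHS = -15/16 → counterexample
(7, 6): LHS = 1/42, RHS = -41/42 → counterexample
(1, 7): LHS = 1/7, RHS = -6/7 → counterexample
(4, 2): LHS = 1/8, RHS = -7/8 → counterexample
(6, 5): LHS = 1/30, RHS = -29/30 → counterexample

That makes 6 counterexamples.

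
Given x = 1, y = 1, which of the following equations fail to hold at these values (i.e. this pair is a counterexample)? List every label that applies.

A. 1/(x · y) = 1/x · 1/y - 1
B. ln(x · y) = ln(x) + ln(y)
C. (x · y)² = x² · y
A

Evaluating each claim at the given values:
A. LHS = 1, RHS = 0 → fails here (LHS ≠ RHS)
B. LHS = 0, RHS = 0 → holds here (LHS = RHS)
C. LHS = 1, RHS = 1 → holds here (LHS = RHS)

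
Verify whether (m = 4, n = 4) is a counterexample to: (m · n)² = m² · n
Yes

Substituting m = 4, n = 4:
LHS = (4 · 4)² = 256
RHS = 4² · 4 = 64

Since LHS ≠ RHS, this pair disproves the claim.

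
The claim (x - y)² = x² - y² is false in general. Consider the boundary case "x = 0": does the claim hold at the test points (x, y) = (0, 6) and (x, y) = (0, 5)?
At (0, 6): LHS = 36 ≠ RHS = -36
At (0, 5): LHS = 25 ≠ RHS = -25

Answer: No, fails at both test points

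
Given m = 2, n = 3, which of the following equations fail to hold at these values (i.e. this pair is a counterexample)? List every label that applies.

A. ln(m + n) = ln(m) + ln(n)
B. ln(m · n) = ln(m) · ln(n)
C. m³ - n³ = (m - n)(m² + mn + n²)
A, B

Evaluating each claim at the given values:
A. LHS = ln(5) ≈ 1.609, RHS = ln(2) + ln(3) ≈ 1.792 → fails here (LHS ≠ RHS)
B. LHS = ln(6) ≈ 1.792, RHS = ln(2)·ln(3) ≈ 0.7615 → fails here (LHS ≠ RHS)
C. LHS = -19, RHS = -19 → holds here (LHS = RHS)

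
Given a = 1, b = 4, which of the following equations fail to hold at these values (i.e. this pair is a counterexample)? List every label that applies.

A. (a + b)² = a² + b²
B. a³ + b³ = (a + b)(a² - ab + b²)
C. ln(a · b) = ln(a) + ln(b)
A

Evaluating each claim at the given values:
A. LHS = 25, RHS = 17 → fails here (LHS ≠ RHS)
B. LHS = 65, RHS = 65 → holds here (LHS = RHS)
C. LHS = ln(4) ≈ 1.386, RHS = ln(4) ≈ 1.386 → holds here (LHS = RHS)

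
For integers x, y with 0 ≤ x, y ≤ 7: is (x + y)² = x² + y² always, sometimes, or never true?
Sometimes true

It holds at (x, y) = (0, 4) (both sides equal 16), but fails at (x, y) = (2, 4) (LHS = 36, RHS = 20).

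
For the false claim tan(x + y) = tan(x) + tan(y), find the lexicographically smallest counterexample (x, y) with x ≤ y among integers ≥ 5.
(x, y) = (5, 5)

Substituting (5, 5) into the claim:
LHS = tan(5 + 5) = tan(10) ≈ 0.6484
RHS = tan(5) + tan(5) = 2·tan(5) ≈ -6.761

Since LHS ≠ RHS, this pair disproves the claim, and no lexicographically smaller pair (x ≤ y, integers ≥ 5) does.

For instance (6, 7) is also a counterexample (LHS = tan(13) ≈ 0.463, RHS = tan(6) + tan(7) ≈ 0.5804), but it's lexicographically larger.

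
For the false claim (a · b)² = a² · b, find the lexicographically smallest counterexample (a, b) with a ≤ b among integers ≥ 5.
(a, b) = (5, 5)

Substituting (5, 5) into the claim:
LHS = (5 · 5)² = 625
RHS = 5² · 5 = 125

Since LHS ≠ RHS, this pair disproves the claim, and no lexicographically smaller pair (a ≤ b, integers ≥ 5) does.

For instance (7, 10) is also a counterexample (LHS = 4900, RHS = 490), but it's lexicographically larger.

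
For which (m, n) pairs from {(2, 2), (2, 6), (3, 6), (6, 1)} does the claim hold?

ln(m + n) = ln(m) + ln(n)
(2, 2)

Testing each pair:
(2, 2): LHS = ln(4) ≈ 1.386, RHS = 2·ln(2) ≈ 1.386 → holds
(2, 6): LHS = ln(8) ≈ 2.079, RHS = ln(2) + ln(6) ≈ 2.485 → fails
(3, 6): LHS = ln(9) ≈ 2.197, RHS = ln(3) + ln(6) ≈ 2.89 → fails
(6, 1): LHS = ln(7) ≈ 1.946, RHS = ln(6) ≈ 1.792 → fails

1 of 4 pairs satisfies the claim.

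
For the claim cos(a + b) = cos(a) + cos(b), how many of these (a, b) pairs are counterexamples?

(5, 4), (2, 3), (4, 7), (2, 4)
Testing each pair:
(5, 4): LHS = cos(9) ≈ -0.9111, RHS = cos(4) + cos(5) ≈ -0.37 → counterexample
(2, 3): LHS = cos(5) ≈ 0.2837, RHS = cos(3) + cos(2) ≈ -1.406 → counterexample
(4, 7): LHS = cos(11) ≈ 0.004426, RHS = cos(4) + cos(7) ≈ 0.1003 → counterexample
(2, 4): LHS = cos(6) ≈ 0.9602, RHS = cos(4) + cos(2) ≈ -1.07 → counterexample

That makes 4 counterexamples.

Answer: 4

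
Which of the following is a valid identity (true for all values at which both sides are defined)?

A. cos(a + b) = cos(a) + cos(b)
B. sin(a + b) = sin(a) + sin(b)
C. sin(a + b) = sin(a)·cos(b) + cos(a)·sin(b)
C

A: fails at (2, 5) — LHS = cos(7) ≈ 0.7539, RHS = cos(2) + cos(5) ≈ -0.1325.
B: fails at (5, 5) — LHS = sin(10) ≈ -0.544, RHS = 2·sin(5) ≈ -1.918.
C: holds — e.g. at (2, 5), both sides equal sin(7) ≈ 0.657.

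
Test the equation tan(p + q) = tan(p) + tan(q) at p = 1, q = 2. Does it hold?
Fails

Substituting p = 1, q = 2:

LHS = tan(1 + 2) = tan(3) ≈ -0.1425
RHS = tan(1) + tan(2) ≈ -0.6276

LHS ≠ RHS, so the equation does not hold at this point.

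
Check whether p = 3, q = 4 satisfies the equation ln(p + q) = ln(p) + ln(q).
Substituting p = 3, q = 4:

LHS = ln(3 + 4) = ln(7) ≈ 1.946
RHS = ln(3) + ln(4) ≈ 2.485

LHS ≠ RHS, so the equation does not hold at this point.

Answer: Fails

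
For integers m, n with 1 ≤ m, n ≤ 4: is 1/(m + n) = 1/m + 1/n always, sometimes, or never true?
Never true

The claim fails for every pair in the range. For instance at (m, n) = (3, 2): LHS = 1/5, RHS = 5/6.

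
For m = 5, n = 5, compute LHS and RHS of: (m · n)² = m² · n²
LHS = (5 · 5)² = 625
RHS = 5² · 5² = 625

LHS = RHS: the two sides agree.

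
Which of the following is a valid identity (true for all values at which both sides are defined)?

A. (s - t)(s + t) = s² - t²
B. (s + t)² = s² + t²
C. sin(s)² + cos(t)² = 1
A: holds — e.g. at (3, 5), both sides equal -16.
B: fails at (2, 2) — LHS = 16, RHS = 8.
C: fails at (1, 3) — LHS = sin(1)² + cos(3)² ≈ 1.688, RHS = 1.

Answer: A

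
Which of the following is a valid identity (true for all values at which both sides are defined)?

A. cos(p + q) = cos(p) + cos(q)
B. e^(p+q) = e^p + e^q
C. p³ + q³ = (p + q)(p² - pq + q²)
A: fails at (1, 1) — LHS = cos(2) ≈ -0.4161, RHS = 2·cos(1) ≈ 1.081.
B: fails at (1, 5) — LHS = e^6 ≈ 403.4, RHS = e + e^5 ≈ 151.1.
C: holds — e.g. at (1, 5), both sides equal 126.

Answer: C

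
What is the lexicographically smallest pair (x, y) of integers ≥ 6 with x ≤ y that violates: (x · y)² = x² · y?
(x, y) = (6, 6)

Substituting (6, 6) into the claim:
LHS = (6 · 6)² = 1296
RHS = 6² · 6 = 216

Since LHS ≠ RHS, this pair disproves the claim, and no lexicographically smaller pair (x ≤ y, integers ≥ 6) does.

For instance (8, 11) is also a counterexample (LHS = 7744, RHS = 704), but it's lexicographically larger.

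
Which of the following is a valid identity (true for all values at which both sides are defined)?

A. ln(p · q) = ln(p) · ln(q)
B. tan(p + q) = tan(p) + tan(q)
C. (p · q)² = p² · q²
A: fails at (1, 4) — LHS = ln(4) ≈ 1.386, RHS = 0.
B: fails at (3, 7) — LHS = tan(10) ≈ 0.6484, RHS = tan(3) + tan(7) ≈ 0.7289.
C: holds — e.g. at (5, 5), both sides equal 625.

Answer: C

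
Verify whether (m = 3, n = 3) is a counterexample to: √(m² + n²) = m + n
Substituting m = 3, n = 3:
LHS = √(3² + 3²) = 3·√(2) ≈ 4.243
RHS = 3 + 3 = 6

Since LHS ≠ RHS, this pair disproves the claim.

Answer: Yes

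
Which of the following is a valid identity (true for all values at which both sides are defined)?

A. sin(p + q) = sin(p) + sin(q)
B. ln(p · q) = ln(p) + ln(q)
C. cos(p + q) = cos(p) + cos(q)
A: fails at (2, 3) — LHS = sin(5) ≈ -0.9589, RHS = sin(3) + sin(2) ≈ 1.05.
B: holds — e.g. at (3, 5), both sides equal ln(15) ≈ 2.708.
C: fails at (1, 5) — LHS = cos(6) ≈ 0.9602, RHS = cos(5) + cos(1) ≈ 0.824.

Answer: B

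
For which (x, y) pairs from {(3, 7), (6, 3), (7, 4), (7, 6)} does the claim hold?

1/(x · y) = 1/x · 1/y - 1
None

Testing each pair:
(3, 7): LHS = 1/21, RHS = -20/21 → fails
(6, 3): LHS = 1/18, RHS = -17/18 → fails
(7, 4): LHS = 1/28, RHS = -27/28 → fails
(7, 6): LHS = 1/42, RHS = -41/42 → fails

No pair satisfies the claim.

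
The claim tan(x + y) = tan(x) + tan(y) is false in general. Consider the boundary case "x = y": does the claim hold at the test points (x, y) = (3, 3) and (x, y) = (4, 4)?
No, fails at both test points

At (3, 3): LHS = tan(6) ≈ -0.291 ≠ RHS = 2·tan(3) ≈ -0.2851
At (4, 4): LHS = tan(8) ≈ -6.8 ≠ RHS = 2·tan(4) ≈ 2.316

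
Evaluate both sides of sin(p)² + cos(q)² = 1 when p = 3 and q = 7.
LHS = sin(3)² + cos(7)² ≈ 0.5883
RHS = 1

LHS ≠ RHS (they differ by about 0.4117), so the equation does not hold here.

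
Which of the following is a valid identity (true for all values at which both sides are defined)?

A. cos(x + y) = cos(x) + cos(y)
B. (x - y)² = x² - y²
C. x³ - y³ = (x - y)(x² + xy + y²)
A: fails at (1, 1) — LHS = cos(2) ≈ -0.4161, RHS = 2·cos(1) ≈ 1.081.
B: fails at (6, 7) — LHS = 1, RHS = -13.
C: holds — e.g. at (2, 5), both sides equal -117.

Answer: C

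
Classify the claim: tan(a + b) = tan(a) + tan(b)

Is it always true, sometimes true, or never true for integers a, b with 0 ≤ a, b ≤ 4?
It holds at (a, b) = (4, 0) (both sides equal tan(4) ≈ 1.158), but fails at (a, b) = (1, 4) (LHS = tan(5) ≈ -3.381, RHS = tan(4) + tan(1) ≈ 2.715).

Answer: Sometimes true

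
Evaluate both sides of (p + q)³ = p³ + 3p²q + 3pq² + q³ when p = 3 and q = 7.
LHS = (3 + 7)³ = 1000
RHS = 3³ + 3·3²·7 + 3·3·7² + 7³ = 1000

LHS = RHS: the two sides agree.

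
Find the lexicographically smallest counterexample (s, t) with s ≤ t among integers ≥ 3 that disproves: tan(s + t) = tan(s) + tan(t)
Substituting (3, 3) into the claim:
LHS = tan(3 + 3) = tan(6) ≈ -0.291
RHS = tan(3) + tan(3) = 2·tan(3) ≈ -0.2851

Since LHS ≠ RHS, this pair disproves the claim, and no lexicographically smaller pair (s ≤ t, integers ≥ 3) does.

For instance (10, 10) is also a counterexample (LHS = tan(20) ≈ 2.237, RHS = 2·tan(10) ≈ 1.297), but it's lexicographically larger.

Answer: (s, t) = (3, 3)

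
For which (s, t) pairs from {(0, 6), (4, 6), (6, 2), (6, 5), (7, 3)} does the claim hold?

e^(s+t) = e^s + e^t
None

Testing each pair:
(0, 6): LHS = e^6 ≈ 403.4, RHS = 1 + e^6 ≈ 404.4 → fails
(4, 6): LHS = e^10 ≈ 22026.5, RHS = e^4 + e^6 ≈ 458 → fails
(6, 2): LHS = e^8 ≈ 2981, RHS = e^2 + e^6 ≈ 410.8 → fails
(6, 5): LHS = e^11 ≈ 59874.1, RHS = e^5 + e^6 ≈ 551.8 → fails
(7, 3): LHS = e^10 ≈ 22026.5, RHS = e^3 + e^7 ≈ 1117 → fails

No pair satisfies the claim.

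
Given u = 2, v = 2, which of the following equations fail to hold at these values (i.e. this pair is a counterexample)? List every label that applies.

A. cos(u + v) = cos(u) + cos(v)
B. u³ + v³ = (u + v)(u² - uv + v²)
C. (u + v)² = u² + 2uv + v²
A

Evaluating each claim at the given values:
A. LHS = cos(4) ≈ -0.6536, RHS = 2·cos(2) ≈ -0.8323 → fails here (LHS ≠ RHS)
B. LHS = 16, RHS = 16 → holds here (LHS = RHS)
C. LHS = 16, RHS = 16 → holds here (LHS = RHS)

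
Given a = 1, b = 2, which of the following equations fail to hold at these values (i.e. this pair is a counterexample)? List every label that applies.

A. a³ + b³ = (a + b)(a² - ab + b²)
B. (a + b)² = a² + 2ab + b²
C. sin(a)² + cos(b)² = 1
C

Evaluating each claim at the given values:
A. LHS = 9, RHS = 9 → holds here (LHS = RHS)
B. LHS = 9, RHS = 9 → holds here (LHS = RHS)
C. LHS = cos(2)² + sin(1)² ≈ 0.8813, RHS = 1 → fails here (LHS ≠ RHS)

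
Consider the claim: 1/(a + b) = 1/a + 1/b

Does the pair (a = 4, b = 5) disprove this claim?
Yes

Substituting a = 4, b = 5:
LHS = 1/(4 + 5) = 1/9
RHS = 1/4 + 1/5 = 9/20

Since LHS ≠ RHS, this pair disproves the claim.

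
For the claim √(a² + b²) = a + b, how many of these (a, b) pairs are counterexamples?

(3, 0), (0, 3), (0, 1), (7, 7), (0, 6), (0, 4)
Testing each pair:
(3, 0): LHS = 3, RHS = 3 → satisfies claim
(0, 3): LHS = 3, RHS = 3 → satisfies claim
(0, 1): LHS = 1, RHS = 1 → satisfies claim
(7, 7): LHS = 7·√(2) ≈ 9.899, RHS = 14 → counterexample
(0, 6): LHS = 6, RHS = 6 → satisfies claim
(0, 4): LHS = 4, RHS = 4 → satisfies claim

That makes 1 counterexample.

Answer: 1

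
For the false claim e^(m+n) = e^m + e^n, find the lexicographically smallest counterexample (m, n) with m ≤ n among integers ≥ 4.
(m, n) = (4, 4)

Substituting (4, 4) into the claim:
LHS = e^(4+4) = e^8 ≈ 2981
RHS = e^4 + e^4 = 2·e^4 ≈ 109.2

Since LHS ≠ RHS, this pair disproves the claim, and no lexicographically smaller pair (m ≤ n, integers ≥ 4) does.

For instance (6, 6) is also a counterexample (LHS = e^12 ≈ 162754.8, RHS = 2·e^6 ≈ 806.9), but it's lexicographically larger.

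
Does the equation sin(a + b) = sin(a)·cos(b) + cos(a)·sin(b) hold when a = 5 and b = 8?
Holds

Substituting a = 5, b = 8:

LHS = sin(5 + 8) = sin(13) ≈ 0.4202
RHS = sin(5)·cos(8) + cos(5)·sin(8) = sin(5)·cos(8) + sin(8)·cos(5) ≈ 0.4202

LHS = RHS, so the equation holds at this point.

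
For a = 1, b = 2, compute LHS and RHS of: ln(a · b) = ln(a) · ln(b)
LHS = ln(1 · 2) = ln(2) ≈ 0.6931
RHS = ln(1) · ln(2) = 0

LHS ≠ RHS (they differ by about 0.6931), so the equation does not hold here.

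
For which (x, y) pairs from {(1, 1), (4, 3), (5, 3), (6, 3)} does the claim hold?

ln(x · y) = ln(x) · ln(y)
(1, 1)

Testing each pair:
(1, 1): LHS = 0, RHS = 0 → holds
(4, 3): LHS = ln(12) ≈ 2.485, RHS = ln(3)·ln(4) ≈ 1.523 → fails
(5, 3): LHS = ln(15) ≈ 2.708, RHS = ln(3)·ln(5) ≈ 1.768 → fails
(6, 3): LHS = ln(18) ≈ 2.89, RHS = ln(3)·ln(6) ≈ 1.968 → fails

1 of 4 pairs satisfies the claim.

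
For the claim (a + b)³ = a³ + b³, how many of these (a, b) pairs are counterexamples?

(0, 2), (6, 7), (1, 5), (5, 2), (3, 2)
4

Testing each pair:
(0, 2): LHS = 8, RHS = 8 → satisfies claim
(6, 7): LHS = 2197, RHS = 559 → counterexample
(1, 5): LHS = 216, RHS = 126 → counterexample
(5, 2): LHS = 343, RHS = 133 → counterexample
(3, 2): LHS = 125, RHS = 35 → counterexample

That makes 4 counterexamples.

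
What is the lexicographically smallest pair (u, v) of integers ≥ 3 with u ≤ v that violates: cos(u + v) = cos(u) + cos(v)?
Substituting (3, 3) into the claim:
LHS = cos(3 + 3) = cos(6) ≈ 0.9602
RHS = cos(3) + cos(3) = 2·cos(3) ≈ -1.98

Since LHS ≠ RHS, this pair disproves the claim, and no lexicographically smaller pair (u ≤ v, integers ≥ 3) does.

For instance (3, 4) is also a counterexample (LHS = cos(7) ≈ 0.7539, RHS = cos(3) + cos(4) ≈ -1.644), but it's lexicographically larger.

Answer: (u, v) = (3, 3)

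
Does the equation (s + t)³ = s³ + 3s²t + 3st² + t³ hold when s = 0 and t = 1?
Substituting s = 0, t = 1:

LHS = (0 + 1)³ = 1
RHS = 0³ + 3·0²·1 + 3·0·1² + 1³ = 1

LHS = RHS, so the equation holds at this point.

Answer: Holds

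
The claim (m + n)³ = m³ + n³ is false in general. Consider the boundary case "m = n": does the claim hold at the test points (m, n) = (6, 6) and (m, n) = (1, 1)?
No, fails at both test points

At (6, 6): LHS = 1728 ≠ RHS = 432
At (1, 1): LHS = 8 ≠ RHS = 2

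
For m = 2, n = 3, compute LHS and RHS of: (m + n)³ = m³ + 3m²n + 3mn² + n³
LHS = (2 + 3)³ = 125
RHS = 2³ + 3·2²·3 + 3·2·3² + 3³ = 125

LHS = RHS: the two sides agree.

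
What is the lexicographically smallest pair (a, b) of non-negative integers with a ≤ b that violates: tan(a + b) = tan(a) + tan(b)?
(a, b) = (1, 1)

At (0, 0): both sides equal 0, so it holds there.
At (0, 7): both sides equal tan(7) ≈ 0.8714, so it holds there.

Substituting (1, 1) into the claim:
LHS = tan(1 + 1) = tan(2) ≈ -2.185
RHS = tan(1) + tan(1) = 2·tan(1) ≈ 3.115

Since LHS ≠ RHS, this pair disproves the claim, and no lexicographically smaller pair (a ≤ b, non-negative integers) does.

For instance (2, 5) is also a counterexample (LHS = tan(7) ≈ 0.8714, RHS = tan(5) + tan(2) ≈ -5.566), but it's lexicographically larger.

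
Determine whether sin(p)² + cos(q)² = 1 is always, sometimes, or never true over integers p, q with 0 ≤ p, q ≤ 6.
Sometimes true

It holds at (p, q) = (1, 1) (both sides equal 1), but fails at (p, q) = (0, 6) (LHS = cos(6)² ≈ 0.9219, RHS = 1).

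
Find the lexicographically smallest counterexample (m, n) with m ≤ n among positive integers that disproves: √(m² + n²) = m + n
(m, n) = (1, 1)

Substituting (1, 1) into the claim:
LHS = √(1² + 1²) = √(2) ≈ 1.414
RHS = 1 + 1 = 2

Since LHS ≠ RHS, this pair disproves the claim, and no lexicographically smaller pair (m ≤ n, positive integers) does.

For instance (3, 6) is also a counterexample (LHS = 3·√(5) ≈ 6.708, RHS = 9), but it's lexicographically larger.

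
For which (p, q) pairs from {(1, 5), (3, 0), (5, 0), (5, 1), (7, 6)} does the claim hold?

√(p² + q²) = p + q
(3, 0), (5, 0)

Testing each pair:
(1, 5): LHS = √(26) ≈ 5.099, RHS = 6 → fails
(3, 0): LHS = 3, RHS = 3 → holds
(5, 0): LHS = 5, RHS = 5 → holds
(5, 1): LHS = √(26) ≈ 5.099, RHS = 6 → fails
(7, 6): LHS = √(85) ≈ 9.22, RHS = 13 → fails

2 of 5 pairs satisfy the claim.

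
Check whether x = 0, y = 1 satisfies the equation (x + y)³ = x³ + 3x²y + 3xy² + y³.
Substituting x = 0, y = 1:

LHS = (0 + 1)³ = 1
RHS = 0³ + 3·0²·1 + 3·0·1² + 1³ = 1

LHS = RHS, so the equation holds at this point.

Answer: Holds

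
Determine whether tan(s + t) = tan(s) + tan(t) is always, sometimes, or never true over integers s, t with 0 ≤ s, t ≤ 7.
Sometimes true

It holds at (s, t) = (6, 0) (both sides equal tan(6) ≈ -0.291), but fails at (s, t) = (4, 5) (LHS = tan(9) ≈ -0.4523, RHS = tan(5) + tan(4) ≈ -2.223).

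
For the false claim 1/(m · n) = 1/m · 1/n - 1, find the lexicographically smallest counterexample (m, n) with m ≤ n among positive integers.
Substituting (1, 1) into the claim:
LHS = 1/(1 · 1) = 1
RHS = 1/1 · 1/1 - 1 = 0

Since LHS ≠ RHS, this pair disproves the claim, and no lexicographically smaller pair (m ≤ n, positive integers) does.

For instance (4, 5) is also a counterexample (LHS = 1/20, RHS = -19/20), but it's lexicographically larger.

Answer: (m, n) = (1, 1)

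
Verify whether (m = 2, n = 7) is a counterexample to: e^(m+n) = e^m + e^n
Substituting m = 2, n = 7:
LHS = e^(2+7) = e^9 ≈ 8103
RHS = e^2 + e^7 ≈ 1104

Since LHS ≠ RHS, this pair disproves the claim.

Answer: Yes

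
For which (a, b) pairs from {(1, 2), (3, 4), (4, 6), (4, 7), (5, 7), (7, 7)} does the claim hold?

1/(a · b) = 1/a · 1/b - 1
None

Testing each pair:
(1, 2): LHS = 1/2, RHS = -1/2 → fails
(3, 4): LHS = 1/12, RHS = -11/12 → fails
(4, 6): LHS = 1/24, RHS = -23/24 → fails
(4, 7): LHS = 1/28, RHS = -27/28 → fails
(5, 7): LHS = 1/35, RHS = -34/35 → fails
(7, 7): LHS = 1/49, RHS = -48/49 → fails

No pair satisfies the claim.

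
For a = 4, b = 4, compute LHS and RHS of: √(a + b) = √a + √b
LHS = √(4 + 4) = 2·√(2) ≈ 2.828
RHS = √4 + √4 = 4

LHS ≠ RHS (they differ by about 1.172), so the equation does not hold here.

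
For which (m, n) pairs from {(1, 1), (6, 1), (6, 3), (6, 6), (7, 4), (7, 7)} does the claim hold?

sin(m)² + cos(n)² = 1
(1, 1), (6, 6), (7, 7)

Testing each pair:
(1, 1): LHS = cos(1)² + sin(1)² = 1, RHS = 1 → holds
(6, 1): LHS = sin(6)² + cos(1)² ≈ 0.37, RHS = 1 → fails
(6, 3): LHS = sin(6)² + cos(3)² ≈ 1.058, RHS = 1 → fails
(6, 6): LHS = sin(6)² + cos(6)² = 1, RHS = 1 → holds
(7, 4): LHS = cos(4)² + sin(7)² ≈ 0.8589, RHS = 1 → fails
(7, 7): LHS = sin(7)² + cos(7)² = 1, RHS = 1 → holds

3 of 6 pairs satisfy the claim.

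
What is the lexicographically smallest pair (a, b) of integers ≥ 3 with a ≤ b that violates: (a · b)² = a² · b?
Substituting (3, 3) into the claim:
LHS = (3 · 3)² = 81
RHS = 3² · 3 = 27

Since LHS ≠ RHS, this pair disproves the claim, and no lexicographically smaller pair (a ≤ b, integers ≥ 3) does.

For instance (4, 9) is also a counterexample (LHS = 1296, RHS = 144), but it's lexicographically larger.

Answer: (a, b) = (3, 3)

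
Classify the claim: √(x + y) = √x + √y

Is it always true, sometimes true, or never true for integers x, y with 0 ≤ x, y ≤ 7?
It holds at (x, y) = (6, 0) (both sides equal √(6) ≈ 2.449), but fails at (x, y) = (4, 7) (LHS = √(11) ≈ 3.317, RHS = 2 + √(7) ≈ 4.646).

Answer: Sometimes true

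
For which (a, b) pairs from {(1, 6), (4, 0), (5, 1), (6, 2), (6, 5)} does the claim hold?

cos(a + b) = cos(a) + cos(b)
Testing each pair:
(1, 6): LHS = cos(7) ≈ 0.7539, RHS = cos(1) + cos(6) ≈ 1.5 → fails
(4, 0): LHS = cos(4) ≈ -0.6536, RHS = cos(4) + 1 ≈ 0.3464 → fails
(5, 1): LHS = cos(6) ≈ 0.9602, RHS = cos(5) + cos(1) ≈ 0.824 → fails
(6, 2): LHS = cos(8) ≈ -0.1455, RHS = cos(2) + cos(6) ≈ 0.544 → fails
(6, 5): LHS = cos(11) ≈ 0.004426, RHS = cos(5) + cos(6) ≈ 1.244 → fails

No pair satisfies the claim.

Answer: None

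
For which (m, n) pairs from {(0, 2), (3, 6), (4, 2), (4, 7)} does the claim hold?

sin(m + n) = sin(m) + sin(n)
(0, 2)

Testing each pair:
(0, 2): LHS = sin(2) ≈ 0.9093, RHS = sin(2) ≈ 0.9093 → holds
(3, 6): LHS = sin(9) ≈ 0.4121, RHS = sin(6) + sin(3) ≈ -0.1383 → fails
(4, 2): LHS = sin(6) ≈ -0.2794, RHS = sin(4) + sin(2) ≈ 0.1525 → fails
(4, 7): LHS = sin(11) ≈ -1, RHS = sin(4) + sin(7) ≈ -0.09982 → fails

1 of 4 pairs satisfies the claim.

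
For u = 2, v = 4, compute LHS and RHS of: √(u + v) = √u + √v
LHS = √(2 + 4) = √(6) ≈ 2.449
RHS = √2 + √4 = √(2) + 2 ≈ 3.414

LHS ≠ RHS (they differ by about 0.9647), so the equation does not hold here.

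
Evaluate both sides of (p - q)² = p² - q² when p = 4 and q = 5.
LHS = (4 - 5)² = 1
RHS = 4² - 5² = -9

LHS ≠ RHS, so the equation does not hold here.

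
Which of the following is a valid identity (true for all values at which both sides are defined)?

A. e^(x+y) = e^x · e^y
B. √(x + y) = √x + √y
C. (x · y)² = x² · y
A

A: holds — e.g. at (1, 1), both sides equal e^2 ≈ 7.389.
B: fails at (1, 1) — LHS = √(2) ≈ 1.414, RHS = 2.
C: fails at (6, 7) — LHS = 1764, RHS = 252.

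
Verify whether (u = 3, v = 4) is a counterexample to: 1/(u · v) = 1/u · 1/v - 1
Yes

Substituting u = 3, v = 4:
LHS = 1/(3 · 4) = 1/12
RHS = 1/3 · 1/4 - 1 = -11/12

Since LHS ≠ RHS, this pair disproves the claim.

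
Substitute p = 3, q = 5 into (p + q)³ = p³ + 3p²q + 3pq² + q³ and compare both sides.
LHS = (3 + 5)³ = 512
RHS = 3³ + 3·3²·5 + 3·3·5² + 5³ = 512

LHS = RHS: the two sides agree.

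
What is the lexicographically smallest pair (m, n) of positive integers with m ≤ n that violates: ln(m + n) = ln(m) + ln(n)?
(m, n) = (1, 1)

Substituting (1, 1) into the claim:
LHS = ln(1 + 1) = ln(2) ≈ 0.6931
RHS = ln(1) + ln(1) = 0

Since LHS ≠ RHS, this pair disproves the claim, and no lexicographically smaller pair (m ≤ n, positive integers) does.

For instance (4, 7) is also a counterexample (LHS = ln(11) ≈ 2.398, RHS = ln(4) + ln(7) ≈ 3.332), but it's lexicographically larger.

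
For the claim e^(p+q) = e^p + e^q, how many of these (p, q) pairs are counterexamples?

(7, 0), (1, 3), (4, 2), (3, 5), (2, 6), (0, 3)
Testing each pair:
(7, 0): LHS = e^7 ≈ 1097, RHS = 1 + e^7 ≈ 1098 → counterexample
(1, 3): LHS = e^4 ≈ 54.6, RHS = e + e^3 ≈ 22.8 → counterexample
(4, 2): LHS = e^6 ≈ 403.4, RHS = e^2 + e^4 ≈ 61.99 → counterexample
(3, 5): LHS = e^8 ≈ 2981, RHS = e^3 + e^5 ≈ 168.5 → counterexample
(2, 6): LHS = e^8 ≈ 2981, RHS = e^2 + e^6 ≈ 410.8 → counterexample
(0, 3): LHS = e^3 ≈ 20.09, RHS = 1 + e^3 ≈ 21.09 → counterexample

That makes 6 counterexamples.

Answer: 6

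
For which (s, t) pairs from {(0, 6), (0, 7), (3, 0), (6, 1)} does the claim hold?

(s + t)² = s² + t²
(0, 6), (0, 7), (3, 0)

Testing each pair:
(0, 6): LHS = 36, RHS = 36 → holds
(0, 7): LHS = 49, RHS = 49 → holds
(3, 0): LHS = 9, RHS = 9 → holds
(6, 1): LHS = 49, RHS = 37 → fails

3 of 4 pairs satisfy the claim.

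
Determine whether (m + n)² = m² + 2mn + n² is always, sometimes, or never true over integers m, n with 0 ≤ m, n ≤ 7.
The identity holds for every pair in the range. For instance at (m, n) = (5, 1): both sides equal 36.

Answer: Always true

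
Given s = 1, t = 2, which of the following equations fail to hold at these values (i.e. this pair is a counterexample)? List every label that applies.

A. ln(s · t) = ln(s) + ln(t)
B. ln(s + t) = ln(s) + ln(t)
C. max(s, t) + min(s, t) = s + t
Evaluating each claim at the given values:
A. LHS = ln(2) ≈ 0.6931, RHS = ln(2) ≈ 0.6931 → holds here (LHS = RHS)
B. LHS = ln(3) ≈ 1.099, RHS = ln(2) ≈ 0.6931 → fails here (LHS ≠ RHS)
C. LHS = 3, RHS = 3 → holds here (LHS = RHS)

Answer: B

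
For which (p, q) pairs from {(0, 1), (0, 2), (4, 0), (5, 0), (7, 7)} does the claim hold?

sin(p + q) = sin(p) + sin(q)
(0, 1), (0, 2), (4, 0), (5, 0)

Testing each pair:
(0, 1): LHS = sin(1) ≈ 0.8415, RHS = sin(1) ≈ 0.8415 → holds
(0, 2): LHS = sin(2) ≈ 0.9093, RHS = sin(2) ≈ 0.9093 → holds
(4, 0): LHS = sin(4) ≈ -0.7568, RHS = sin(4) ≈ -0.7568 → holds
(5, 0): LHS = sin(5) ≈ -0.9589, RHS = sin(5) ≈ -0.9589 → holds
(7, 7): LHS = sin(14) ≈ 0.9906, RHS = 2·sin(7) ≈ 1.314 → fails

4 of 5 pairs satisfy the claim.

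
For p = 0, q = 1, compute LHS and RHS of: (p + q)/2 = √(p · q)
LHS = (0 + 1)/2 = 1/2
RHS = √(0 · 1) = 0

LHS ≠ RHS, so the equation does not hold here.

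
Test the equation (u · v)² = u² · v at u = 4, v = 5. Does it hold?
Substituting u = 4, v = 5:

LHS = (4 · 5)² = 400
RHS = 4² · 5 = 80

LHS ≠ RHS, so the equation does not hold at this point.

Answer: Fails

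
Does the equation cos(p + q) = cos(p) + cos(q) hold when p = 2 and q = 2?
Fails

Substituting p = 2, q = 2:

LHS = cos(2 + 2) = cos(4) ≈ -0.6536
RHS = cos(2) + cos(2) = 2·cos(2) ≈ -0.8323

LHS ≠ RHS, so the equation does not hold at this point.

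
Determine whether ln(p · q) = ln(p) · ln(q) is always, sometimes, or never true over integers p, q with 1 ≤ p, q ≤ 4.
It holds at (p, q) = (1, 1) (both sides equal 0), but fails at (p, q) = (4, 2) (LHS = ln(8) ≈ 2.079, RHS = ln(2)·ln(4) ≈ 0.9609).

Answer: Sometimes true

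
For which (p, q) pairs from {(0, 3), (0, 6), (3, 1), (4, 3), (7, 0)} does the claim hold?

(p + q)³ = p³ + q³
(0, 3), (0, 6), (7, 0)

Testing each pair:
(0, 3): LHS = 27, RHS = 27 → holds
(0, 6): LHS = 216, RHS = 216 → holds
(3, 1): LHS = 64, RHS = 28 → fails
(4, 3): LHS = 343, RHS = 91 → fails
(7, 0): LHS = 343, RHS = 343 → holds

3 of 5 pairs satisfy the claim.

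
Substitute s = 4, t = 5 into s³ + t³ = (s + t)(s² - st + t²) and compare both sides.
LHS = 4³ + 5³ = 189
RHS = (4 + 5)(4² - 4·5 + 5²) = 189

LHS = RHS: the two sides agree.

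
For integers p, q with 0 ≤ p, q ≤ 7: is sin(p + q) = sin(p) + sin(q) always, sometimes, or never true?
Sometimes true

It holds at (p, q) = (4, 0) (both sides equal sin(4) ≈ -0.7568), but fails at (p, q) = (2, 2) (LHS = sin(4) ≈ -0.7568, RHS = 2·sin(2) ≈ 1.819).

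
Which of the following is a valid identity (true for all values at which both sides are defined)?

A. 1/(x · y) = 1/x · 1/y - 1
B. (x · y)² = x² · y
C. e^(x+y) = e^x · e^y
C

A: fails at (3, 5) — LHS = 1/15, RHS = -14/15.
B: fails at (4, 5) — LHS = 400, RHS = 80.
C: holds — e.g. at (4, 4), both sides equal e^8 ≈ 2981.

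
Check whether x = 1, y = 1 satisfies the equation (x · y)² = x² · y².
Substituting x = 1, y = 1:

LHS = (1 · 1)² = 1
RHS = 1² · 1² = 1

LHS = RHS, so the equation holds at this point.

Answer: Holds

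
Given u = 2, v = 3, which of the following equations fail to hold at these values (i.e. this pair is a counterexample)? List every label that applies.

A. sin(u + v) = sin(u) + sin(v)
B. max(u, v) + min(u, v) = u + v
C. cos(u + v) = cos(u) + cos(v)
A, C

Evaluating each claim at the given values:
A. LHS = sin(5) ≈ -0.9589, RHS = sin(3) + sin(2) ≈ 1.05 → fails here (LHS ≠ RHS)
B. LHS = 5, RHS = 5 → holds here (LHS = RHS)
C. LHS = cos(5) ≈ 0.2837, RHS = cos(3) + cos(2) ≈ -1.406 → fails here (LHS ≠ RHS)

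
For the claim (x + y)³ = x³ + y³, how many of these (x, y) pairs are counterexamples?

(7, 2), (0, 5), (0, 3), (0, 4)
1

Testing each pair:
(7, 2): LHS = 729, RHS = 351 → counterexample
(0, 5): LHS = 125, RHS = 125 → satisfies claim
(0, 3): LHS = 27, RHS = 27 → satisfies claim
(0, 4): LHS = 64, RHS = 64 → satisfies claim

That makes 1 counterexample.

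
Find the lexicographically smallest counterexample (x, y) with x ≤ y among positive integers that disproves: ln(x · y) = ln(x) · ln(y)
At (1, 1): both sides equal 0, so it holds there.

Substituting (1, 2) into the claim:
LHS = ln(1 · 2) = ln(2) ≈ 0.6931
RHS = ln(1) · ln(2) = 0

Since LHS ≠ RHS, this pair disproves the claim, and no lexicographically smaller pair (x ≤ y, positive integers) does.

For instance (2, 7) is also a counterexample (LHS = ln(14) ≈ 2.639, RHS = ln(2)·ln(7) ≈ 1.349), but it's lexicographically larger.

Answer: (x, y) = (1, 2)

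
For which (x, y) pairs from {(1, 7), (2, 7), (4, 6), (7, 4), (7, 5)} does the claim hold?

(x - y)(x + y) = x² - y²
Testing each pair:
(1, 7): LHS = -48, RHS = -48 → holds
(2, 7): LHS = -45, RHS = -45 → holds
(4, 6): LHS = -20, RHS = -20 → holds
(7, 4): LHS = 33, RHS = 33 → holds
(7, 5): LHS = 24, RHS = 24 → holds

Every pair satisfies the claim.

Answer: All pairs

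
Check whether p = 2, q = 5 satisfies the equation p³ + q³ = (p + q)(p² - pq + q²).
Holds

Substituting p = 2, q = 5:

LHS = 2³ + 5³ = 133
RHS = (2 + 5)(2² - 2·5 + 5²) = 133

LHS = RHS, so the equation holds at this point.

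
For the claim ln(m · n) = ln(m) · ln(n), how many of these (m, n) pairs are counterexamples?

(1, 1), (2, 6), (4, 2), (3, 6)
Testing each pair:
(1, 1): LHS = 0, RHS = 0 → satisfies claim
(2, 6): LHS = ln(12) ≈ 2.485, RHS = ln(2)·ln(6) ≈ 1.242 → counterexample
(4, 2): LHS = ln(8) ≈ 2.079, RHS = ln(2)·ln(4) ≈ 0.9609 → counterexample
(3, 6): LHS = ln(18) ≈ 2.89, RHS = ln(3)·ln(6) ≈ 1.968 → counterexample

That makes 3 counterexamples.

Answer: 3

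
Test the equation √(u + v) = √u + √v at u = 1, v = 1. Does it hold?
Fails

Substituting u = 1, v = 1:

LHS = √(1 + 1) = √(2) ≈ 1.414
RHS = √1 + √1 = 2

LHS ≠ RHS, so the equation does not hold at this point.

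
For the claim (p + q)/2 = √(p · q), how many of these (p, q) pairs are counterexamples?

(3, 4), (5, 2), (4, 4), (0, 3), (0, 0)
Testing each pair:
(3, 4): LHS = 7/2, RHS = 2·√(3) ≈ 3.464 → counterexample
(5, 2): LHS = 7/2, RHS = √(10) ≈ 3.162 → counterexample
(4, 4): LHS = 4, RHS = 4 → satisfies claim
(0, 3): LHS = 3/2, RHS = 0 → counterexample
(0, 0): LHS = 0, RHS = 0 → satisfies claim

That makes 3 counterexamples.

Answer: 3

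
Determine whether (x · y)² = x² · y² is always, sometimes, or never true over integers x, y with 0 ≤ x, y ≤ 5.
The identity holds for every pair in the range. For instance at (x, y) = (1, 4): both sides equal 16.

Answer: Always true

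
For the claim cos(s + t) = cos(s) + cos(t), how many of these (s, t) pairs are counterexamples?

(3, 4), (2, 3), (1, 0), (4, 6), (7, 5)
5

Testing each pair:
(3, 4): LHS = cos(7) ≈ 0.7539, RHS = cos(3) + cos(4) ≈ -1.644 → counterexample
(2, 3): LHS = cos(5) ≈ 0.2837, RHS = cos(3) + cos(2) ≈ -1.406 → counterexample
(1, 0): LHS = cos(1) ≈ 0.5403, RHS = cos(1) + 1 ≈ 1.54 → counterexample
(4, 6): LHS = cos(10) ≈ -0.8391, RHS = cos(4) + cos(6) ≈ 0.3065 → counterexample
(7, 5): LHS = cos(12) ≈ 0.8439, RHS = cos(5) + cos(7) ≈ 1.038 → counterexample

That makes 5 counterexamples.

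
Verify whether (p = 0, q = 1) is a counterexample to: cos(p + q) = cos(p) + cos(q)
Substituting p = 0, q = 1:
LHS = cos(0 + 1) = cos(1) ≈ 0.5403
RHS = cos(0) + cos(1) = cos(1) + 1 ≈ 1.54

Since LHS ≠ RHS, this pair disproves the claim.

Answer: Yes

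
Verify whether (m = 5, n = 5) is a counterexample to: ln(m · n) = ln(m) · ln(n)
Yes

Substituting m = 5, n = 5:
LHS = ln(5 · 5) = ln(25) ≈ 3.219
RHS = ln(5) · ln(5) = ln(5)² ≈ 2.59

Since LHS ≠ RHS, this pair disproves the claim.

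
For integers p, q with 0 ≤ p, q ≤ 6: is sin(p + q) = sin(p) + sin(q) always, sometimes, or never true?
It holds at (p, q) = (0, 0) (both sides equal 0), but fails at (p, q) = (6, 6) (LHS = sin(12) ≈ -0.5366, RHS = 2·sin(6) ≈ -0.5588).

Answer: Sometimes true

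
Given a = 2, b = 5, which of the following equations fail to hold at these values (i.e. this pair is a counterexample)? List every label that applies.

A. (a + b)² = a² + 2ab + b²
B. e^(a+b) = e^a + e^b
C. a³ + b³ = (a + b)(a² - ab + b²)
Evaluating each claim at the given values:
A. LHS = 49, RHS = 49 → holds here (LHS = RHS)
B. LHS = e^7 ≈ 1097, RHS = e^2 + e^5 ≈ 155.8 → fails here (LHS ≠ RHS)
C. LHS = 133, RHS = 133 → holds here (LHS = RHS)

Answer: B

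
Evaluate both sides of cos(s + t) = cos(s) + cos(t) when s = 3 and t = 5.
LHS = cos(3 + 5) = cos(8) ≈ -0.1455
RHS = cos(3) + cos(5) ≈ -0.7063

LHS ≠ RHS (they differ by about 0.5608), so the equation does not hold here.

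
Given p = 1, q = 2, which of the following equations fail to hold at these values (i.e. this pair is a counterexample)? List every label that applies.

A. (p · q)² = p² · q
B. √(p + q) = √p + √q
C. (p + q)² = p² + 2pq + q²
Evaluating each claim at the given values:
A. LHS = 4, RHS = 2 → fails here (LHS ≠ RHS)
B. LHS = √(3) ≈ 1.732, RHS = 1 + √(2) ≈ 2.414 → fails here (LHS ≠ RHS)
C. LHS = 9, RHS = 9 → holds here (LHS = RHS)

Answer: A, B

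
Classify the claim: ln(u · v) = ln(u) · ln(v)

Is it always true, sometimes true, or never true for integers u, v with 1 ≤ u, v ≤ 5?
Sometimes true

It holds at (u, v) = (1, 1) (both sides equal 0), but fails at (u, v) = (4, 1) (LHS = ln(4) ≈ 1.386, RHS = 0).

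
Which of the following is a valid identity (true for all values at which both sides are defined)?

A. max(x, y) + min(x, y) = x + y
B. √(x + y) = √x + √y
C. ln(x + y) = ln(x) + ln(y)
A: holds — e.g. at (3, 3), both sides equal 6.
B: fails at (2, 4) — LHS = √(6) ≈ 2.449, RHS = √(2) + 2 ≈ 3.414.
C: fails at (3, 4) — LHS = ln(7) ≈ 1.946, RHS = ln(3) + ln(4) ≈ 2.485.

Answer: A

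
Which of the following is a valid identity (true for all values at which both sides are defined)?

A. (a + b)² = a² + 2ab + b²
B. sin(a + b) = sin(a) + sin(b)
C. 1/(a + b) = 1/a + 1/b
A

A: holds — e.g. at (2, 4), both sides equal 36.
B: fails at (1, 5) — LHS = sin(6) ≈ -0.2794, RHS = sin(5) + sin(1) ≈ -0.1175.
C: fails at (2, 2) — LHS = 1/4, RHS = 1.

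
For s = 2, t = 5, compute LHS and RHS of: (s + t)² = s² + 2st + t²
LHS = (2 + 5)² = 49
RHS = 2² + 2·2·5 + 5² = 49

LHS = RHS: the two sides agree.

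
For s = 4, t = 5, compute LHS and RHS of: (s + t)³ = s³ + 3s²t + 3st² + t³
LHS = (4 + 5)³ = 729
RHS = 4³ + 3·4²·5 + 3·4·5² + 5³ = 729

LHS = RHS: the two sides agree.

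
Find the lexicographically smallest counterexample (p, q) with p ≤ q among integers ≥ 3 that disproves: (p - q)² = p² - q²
Substituting (3, 4) into the claim:
LHS = (3 - 4)² = 1
RHS = 3² - 4² = -7

Since LHS ≠ RHS, this pair disproves the claim, and no lexicographically smaller pair (p ≤ q, integers ≥ 3) does.

For instance (4, 9) is also a counterexample (LHS = 25, RHS = -65), but it's lexicographically larger.

Answer: (p, q) = (3, 4)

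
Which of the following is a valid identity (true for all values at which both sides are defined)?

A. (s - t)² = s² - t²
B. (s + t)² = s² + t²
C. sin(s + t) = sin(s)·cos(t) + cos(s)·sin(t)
A: fails at (2, 7) — LHS = 25, RHS = -45.
B: fails at (3, 3) — LHS = 36, RHS = 18.
C: holds — e.g. at (2, 3), both sides equal sin(5) ≈ -0.9589.

Answer: C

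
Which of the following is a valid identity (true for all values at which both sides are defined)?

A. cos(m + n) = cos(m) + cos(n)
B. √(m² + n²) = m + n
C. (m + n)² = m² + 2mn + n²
A: fails at (2, 2) — LHS = cos(4) ≈ -0.6536, RHS = 2·cos(2) ≈ -0.8323.
B: fails at (6, 7) — LHS = √(85) ≈ 9.22, RHS = 13.
C: holds — e.g. at (5, 8), both sides equal 169.

Answer: C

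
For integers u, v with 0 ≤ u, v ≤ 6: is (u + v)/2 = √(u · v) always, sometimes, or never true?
Sometimes true

It holds at (u, v) = (3, 3) (both sides equal 3), but fails at (u, v) = (4, 1) (LHS = 5/2, RHS = 2).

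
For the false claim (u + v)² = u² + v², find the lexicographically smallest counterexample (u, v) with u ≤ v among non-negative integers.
(u, v) = (1, 1)

At (0, 1): both sides equal 1, so it holds there.

Substituting (1, 1) into the claim:
LHS = (1 + 1)² = 4
RHS = 1² + 1² = 2

Since LHS ≠ RHS, this pair disproves the claim, and no lexicographically smaller pair (u ≤ v, non-negative integers) does.

For instance (1, 7) is also a counterexample (LHS = 64, RHS = 50), but it's lexicographically larger.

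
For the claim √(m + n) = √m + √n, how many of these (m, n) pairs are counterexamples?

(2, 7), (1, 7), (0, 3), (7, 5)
3

Testing each pair:
(2, 7): LHS = 3, RHS = √(2) + √(7) ≈ 4.06 → counterexample
(1, 7): LHS = 2·√(2) ≈ 2.828, RHS = 1 + √(7) ≈ 3.646 → counterexample
(0, 3): LHS = √(3) ≈ 1.732, RHS = √(3) ≈ 1.732 → satisfies claim
(7, 5): LHS = 2·√(3) ≈ 3.464, RHS = √(5) + √(7) ≈ 4.882 → counterexample

That makes 3 counterexamples.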